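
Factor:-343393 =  - 343393^1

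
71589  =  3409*21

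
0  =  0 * 62556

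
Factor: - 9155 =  - 5^1*1831^1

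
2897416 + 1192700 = 4090116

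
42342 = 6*7057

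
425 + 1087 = 1512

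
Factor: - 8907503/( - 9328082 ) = 2^( - 1 )*11^1*29^( - 1)*613^1* 1321^1*160829^( - 1 ) 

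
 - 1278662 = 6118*(  -  209 ) 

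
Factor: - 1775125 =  - 5^3*11^1*1291^1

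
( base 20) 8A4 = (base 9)4602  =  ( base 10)3404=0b110101001100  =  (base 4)311030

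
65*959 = 62335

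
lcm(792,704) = 6336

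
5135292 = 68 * 75519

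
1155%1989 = 1155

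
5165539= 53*97463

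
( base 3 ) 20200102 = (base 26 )759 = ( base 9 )6612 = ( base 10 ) 4871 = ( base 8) 11407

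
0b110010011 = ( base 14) 20b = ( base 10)403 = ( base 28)EB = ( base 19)124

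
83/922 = 83/922 = 0.09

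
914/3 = 304 + 2/3= 304.67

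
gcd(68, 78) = 2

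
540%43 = 24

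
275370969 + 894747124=1170118093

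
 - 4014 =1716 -5730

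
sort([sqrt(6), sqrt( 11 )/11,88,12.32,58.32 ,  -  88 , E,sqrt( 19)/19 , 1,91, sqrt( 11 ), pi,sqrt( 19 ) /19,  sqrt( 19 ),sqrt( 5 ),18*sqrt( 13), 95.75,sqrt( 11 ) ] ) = [ - 88,sqrt(19)/19,sqrt( 19)/19, sqrt(11)/11 , 1,sqrt( 5),sqrt( 6 ),E,pi, sqrt( 11 ),sqrt(11), sqrt(19 ),12.32,58.32 , 18*sqrt(13 ),88,91,95.75]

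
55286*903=49923258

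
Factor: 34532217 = 3^3*107^1*11953^1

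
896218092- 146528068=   749690024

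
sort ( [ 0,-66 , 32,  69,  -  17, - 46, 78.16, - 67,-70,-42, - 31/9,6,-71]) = [-71,-70, - 67,-66, - 46,-42, - 17,-31/9 , 0,6,32,69,78.16] 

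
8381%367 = 307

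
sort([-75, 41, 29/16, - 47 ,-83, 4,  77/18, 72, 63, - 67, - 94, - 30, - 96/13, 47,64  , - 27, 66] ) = [ - 94,  -  83,-75,  -  67,-47, - 30,-27, - 96/13, 29/16, 4, 77/18 , 41, 47,63, 64, 66 , 72]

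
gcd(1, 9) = 1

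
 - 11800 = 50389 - 62189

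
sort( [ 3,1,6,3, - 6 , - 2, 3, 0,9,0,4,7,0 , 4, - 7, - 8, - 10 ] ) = [  -  10, - 8, -7, - 6, - 2,0,  0,0,1, 3, 3, 3,4, 4,6,  7, 9]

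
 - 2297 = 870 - 3167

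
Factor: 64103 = 13^1*4931^1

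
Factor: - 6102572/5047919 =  - 2^2 * 7^1 * 19^1*239^(- 1 )*11471^1*21121^( - 1 ) 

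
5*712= 3560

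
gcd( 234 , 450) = 18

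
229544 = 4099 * 56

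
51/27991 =51/27991= 0.00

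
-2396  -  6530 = - 8926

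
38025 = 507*75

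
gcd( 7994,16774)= 2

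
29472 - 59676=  - 30204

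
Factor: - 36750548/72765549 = -2^2*3^ ( - 2 )*61^1*2273^( - 1)*3557^( - 1 )*150617^1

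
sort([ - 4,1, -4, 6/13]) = [  -  4, - 4,6/13, 1]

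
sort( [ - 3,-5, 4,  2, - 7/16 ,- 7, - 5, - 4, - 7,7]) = [ - 7,-7, - 5, - 5, - 4, - 3, - 7/16 , 2,4, 7]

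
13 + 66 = 79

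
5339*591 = 3155349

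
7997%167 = 148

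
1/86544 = 1/86544 = 0.00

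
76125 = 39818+36307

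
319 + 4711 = 5030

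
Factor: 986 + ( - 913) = 73^1 = 73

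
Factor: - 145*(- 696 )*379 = 38248680 = 2^3*3^1*5^1*29^2  *  379^1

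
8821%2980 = 2861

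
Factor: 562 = 2^1*281^1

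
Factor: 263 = 263^1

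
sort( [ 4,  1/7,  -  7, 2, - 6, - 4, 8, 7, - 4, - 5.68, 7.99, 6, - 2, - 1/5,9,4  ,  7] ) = [ - 7, - 6, - 5.68, - 4, - 4, - 2,-1/5, 1/7, 2, 4, 4 , 6,7 , 7,7.99, 8  ,  9] 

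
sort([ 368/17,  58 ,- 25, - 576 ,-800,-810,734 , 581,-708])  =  [ - 810, - 800 , - 708,  -  576,-25,368/17 , 58 , 581, 734]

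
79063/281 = 79063/281 = 281.36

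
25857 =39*663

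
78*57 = 4446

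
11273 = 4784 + 6489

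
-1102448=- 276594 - 825854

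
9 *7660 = 68940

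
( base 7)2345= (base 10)866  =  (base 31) RT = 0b1101100010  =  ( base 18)2C2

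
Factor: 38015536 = 2^4*13^2*17^1*827^1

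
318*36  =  11448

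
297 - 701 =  - 404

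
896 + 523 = 1419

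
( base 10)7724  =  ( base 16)1e2c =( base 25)C8O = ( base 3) 101121002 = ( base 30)8HE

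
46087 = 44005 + 2082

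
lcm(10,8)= 40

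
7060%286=196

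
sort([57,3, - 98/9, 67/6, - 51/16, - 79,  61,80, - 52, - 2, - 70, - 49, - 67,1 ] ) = [ - 79, - 70, - 67, - 52, - 49, - 98/9, - 51/16, - 2, 1,  3,67/6,57, 61, 80]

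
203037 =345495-142458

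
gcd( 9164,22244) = 4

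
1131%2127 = 1131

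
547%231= 85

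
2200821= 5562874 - 3362053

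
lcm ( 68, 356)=6052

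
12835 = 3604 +9231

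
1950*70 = 136500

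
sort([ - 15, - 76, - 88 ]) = [-88,-76,  -  15 ]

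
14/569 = 14/569 = 0.02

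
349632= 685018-335386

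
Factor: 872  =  2^3*109^1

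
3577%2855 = 722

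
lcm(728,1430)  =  40040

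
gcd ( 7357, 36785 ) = 7357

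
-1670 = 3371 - 5041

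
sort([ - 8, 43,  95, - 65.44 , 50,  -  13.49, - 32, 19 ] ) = [ - 65.44, - 32, - 13.49, - 8, 19 , 43, 50, 95]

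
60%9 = 6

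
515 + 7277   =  7792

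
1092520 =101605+990915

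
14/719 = 14/719 = 0.02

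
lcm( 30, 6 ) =30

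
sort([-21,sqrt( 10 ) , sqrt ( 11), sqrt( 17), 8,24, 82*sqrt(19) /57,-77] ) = [ - 77,-21, sqrt( 10),sqrt( 11 ), sqrt (17),82*sqrt(19)/57,8,24]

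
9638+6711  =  16349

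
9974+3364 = 13338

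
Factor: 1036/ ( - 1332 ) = -7/9 = -3^(-2) * 7^1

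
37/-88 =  - 37/88 = - 0.42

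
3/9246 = 1/3082 = 0.00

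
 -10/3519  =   - 1 + 3509/3519  =  - 0.00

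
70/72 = 35/36 = 0.97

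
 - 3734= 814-4548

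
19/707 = 19/707 = 0.03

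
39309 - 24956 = 14353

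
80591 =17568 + 63023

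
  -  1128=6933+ -8061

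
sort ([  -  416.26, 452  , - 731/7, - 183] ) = [-416.26,- 183, - 731/7,  452 ] 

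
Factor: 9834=2^1*3^1 * 11^1*149^1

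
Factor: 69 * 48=2^4* 3^2*23^1 = 3312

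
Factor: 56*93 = 2^3*3^1 * 7^1*31^1 = 5208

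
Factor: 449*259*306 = 35585046=2^1*3^2 * 7^1*17^1*37^1*449^1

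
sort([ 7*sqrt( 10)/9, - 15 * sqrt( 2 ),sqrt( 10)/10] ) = [ - 15*sqrt( 2) , sqrt(10)/10,7*sqrt( 10 )/9 ] 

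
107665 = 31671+75994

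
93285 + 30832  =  124117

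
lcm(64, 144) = 576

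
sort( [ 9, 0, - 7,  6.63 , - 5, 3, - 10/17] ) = [-7, - 5 , -10/17,  0, 3, 6.63, 9]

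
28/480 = 7/120 = 0.06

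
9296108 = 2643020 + 6653088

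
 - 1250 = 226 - 1476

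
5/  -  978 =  - 5/978 = -0.01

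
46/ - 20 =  - 23/10 = - 2.30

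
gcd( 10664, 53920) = 8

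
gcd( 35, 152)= 1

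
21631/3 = 7210 + 1/3 = 7210.33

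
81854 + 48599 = 130453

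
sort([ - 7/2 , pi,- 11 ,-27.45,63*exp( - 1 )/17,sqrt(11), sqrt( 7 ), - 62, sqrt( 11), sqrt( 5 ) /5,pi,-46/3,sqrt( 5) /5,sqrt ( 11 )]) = [  -  62, - 27.45, - 46/3,  -  11,- 7/2, sqrt(5) /5, sqrt ( 5) /5,63*exp( - 1 )/17 , sqrt( 7),pi,pi,sqrt( 11),  sqrt( 11 ), sqrt( 11 ) ] 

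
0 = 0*354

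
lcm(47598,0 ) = 0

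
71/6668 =71/6668= 0.01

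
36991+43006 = 79997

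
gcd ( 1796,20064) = 4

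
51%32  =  19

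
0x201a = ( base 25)D3I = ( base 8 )20032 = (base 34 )73O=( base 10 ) 8218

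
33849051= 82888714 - 49039663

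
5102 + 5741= 10843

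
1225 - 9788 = - 8563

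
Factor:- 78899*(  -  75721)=5974311179 = 257^1*307^1 *75721^1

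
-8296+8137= -159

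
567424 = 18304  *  31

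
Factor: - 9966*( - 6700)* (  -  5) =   -  2^3*3^1 * 5^3* 11^1 * 67^1 *151^1=- 333861000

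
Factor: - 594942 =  - 2^1 * 3^1 * 229^1*433^1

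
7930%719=21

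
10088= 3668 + 6420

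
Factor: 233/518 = 2^( - 1) * 7^( - 1)*37^ ( - 1)*233^1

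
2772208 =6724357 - 3952149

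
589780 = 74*7970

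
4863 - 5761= -898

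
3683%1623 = 437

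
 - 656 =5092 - 5748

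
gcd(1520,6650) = 190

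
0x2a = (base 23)1J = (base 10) 42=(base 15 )2C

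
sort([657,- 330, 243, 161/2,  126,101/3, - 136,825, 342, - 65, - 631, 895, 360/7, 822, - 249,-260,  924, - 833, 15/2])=[ - 833, - 631, - 330,  -  260, - 249, - 136, - 65, 15/2,  101/3 , 360/7  ,  161/2, 126,243, 342, 657,  822, 825,895, 924] 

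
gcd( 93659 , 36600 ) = 1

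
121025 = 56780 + 64245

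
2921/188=15+101/188 = 15.54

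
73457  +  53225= 126682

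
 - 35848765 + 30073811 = -5774954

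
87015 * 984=85622760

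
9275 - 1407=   7868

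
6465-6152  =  313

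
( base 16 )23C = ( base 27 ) l5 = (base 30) j2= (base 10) 572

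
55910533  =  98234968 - 42324435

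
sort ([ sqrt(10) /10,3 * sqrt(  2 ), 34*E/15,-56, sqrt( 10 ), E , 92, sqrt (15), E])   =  [ - 56,sqrt(10) /10 , E, E, sqrt( 10), sqrt( 15 ),3*sqrt ( 2 ), 34*E/15, 92 ] 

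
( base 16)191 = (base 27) EN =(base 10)401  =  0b110010001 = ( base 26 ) fb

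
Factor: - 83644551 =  - 3^2* 41^1*419^1 *541^1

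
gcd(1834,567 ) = 7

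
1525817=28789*53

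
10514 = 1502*7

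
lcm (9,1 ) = 9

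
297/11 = 27 = 27.00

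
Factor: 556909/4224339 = 3^( - 3 )*7^( - 2 )*19^1*31^( - 1)  *  103^( - 1) * 29311^1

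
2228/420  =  557/105 = 5.30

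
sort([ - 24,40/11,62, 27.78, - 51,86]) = [ - 51, - 24 , 40/11,27.78,62,86]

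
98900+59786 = 158686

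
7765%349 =87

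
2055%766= 523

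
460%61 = 33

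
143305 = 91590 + 51715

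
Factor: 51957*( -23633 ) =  - 3^2* 23^1 * 251^1*23633^1= -1227899781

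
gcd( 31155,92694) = 3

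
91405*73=6672565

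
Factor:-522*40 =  - 20880 = - 2^4*3^2*5^1*29^1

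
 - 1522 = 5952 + -7474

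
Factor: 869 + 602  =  1471^1  =  1471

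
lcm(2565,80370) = 241110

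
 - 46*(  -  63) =2898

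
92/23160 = 23/5790  =  0.00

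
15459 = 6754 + 8705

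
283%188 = 95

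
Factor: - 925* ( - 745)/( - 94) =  - 689125/94 = -2^( - 1 )*5^3*37^1*47^( - 1)*149^1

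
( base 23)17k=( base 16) 2c6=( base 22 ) 1a6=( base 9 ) 868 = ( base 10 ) 710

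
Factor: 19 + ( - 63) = -2^2 * 11^1 = - 44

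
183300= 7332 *25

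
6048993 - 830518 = 5218475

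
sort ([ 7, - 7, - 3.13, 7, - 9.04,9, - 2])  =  [ - 9.04, - 7, - 3.13 , - 2,7,7,9]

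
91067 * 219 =19943673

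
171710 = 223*770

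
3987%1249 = 240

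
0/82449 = 0=0.00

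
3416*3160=10794560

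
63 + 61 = 124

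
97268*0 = 0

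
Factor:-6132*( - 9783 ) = 2^2*3^3*7^1*73^1*1087^1 = 59989356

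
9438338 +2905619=12343957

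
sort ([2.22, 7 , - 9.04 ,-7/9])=[ - 9.04,-7/9,2.22,7 ]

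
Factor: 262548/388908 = 11^1*17^1*277^(- 1)  =  187/277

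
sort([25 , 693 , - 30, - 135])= [-135, - 30,  25, 693] 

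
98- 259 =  - 161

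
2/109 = 2/109 = 0.02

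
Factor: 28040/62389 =2^3 * 5^1*89^(-1)= 40/89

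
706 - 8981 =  -8275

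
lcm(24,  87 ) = 696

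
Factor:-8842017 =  - 3^1*2947339^1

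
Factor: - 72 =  - 2^3 * 3^2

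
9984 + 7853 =17837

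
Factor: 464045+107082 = 433^1*1319^1  =  571127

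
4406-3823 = 583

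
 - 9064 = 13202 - 22266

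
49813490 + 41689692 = 91503182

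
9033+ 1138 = 10171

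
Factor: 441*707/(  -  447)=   -  103929/149  =  - 3^1*7^3 * 101^1*149^(  -  1 )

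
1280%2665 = 1280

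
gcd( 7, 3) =1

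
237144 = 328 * 723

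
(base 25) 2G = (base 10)66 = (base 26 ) 2E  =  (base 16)42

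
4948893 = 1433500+3515393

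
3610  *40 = 144400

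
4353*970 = 4222410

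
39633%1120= 433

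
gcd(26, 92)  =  2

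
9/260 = 9/260 = 0.03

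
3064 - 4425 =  - 1361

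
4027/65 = 61+62/65 =61.95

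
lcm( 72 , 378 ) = 1512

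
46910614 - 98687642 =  - 51777028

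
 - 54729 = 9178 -63907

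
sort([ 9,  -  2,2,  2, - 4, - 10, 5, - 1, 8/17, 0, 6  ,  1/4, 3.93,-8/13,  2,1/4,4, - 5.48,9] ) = [ - 10, - 5.48, - 4,-2,-1, - 8/13,0, 1/4, 1/4, 8/17 , 2, 2, 2, 3.93, 4, 5,  6,9 , 9]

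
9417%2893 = 738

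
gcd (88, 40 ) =8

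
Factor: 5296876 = 2^2*13^1*101863^1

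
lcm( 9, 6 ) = 18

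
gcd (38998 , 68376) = 74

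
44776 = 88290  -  43514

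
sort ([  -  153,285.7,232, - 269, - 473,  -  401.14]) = [- 473,-401.14,-269,- 153,232,285.7 ]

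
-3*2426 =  - 7278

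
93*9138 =849834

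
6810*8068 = 54943080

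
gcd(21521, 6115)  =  1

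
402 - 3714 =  - 3312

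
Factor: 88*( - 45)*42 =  - 2^4  *  3^3*5^1 * 7^1 * 11^1 = -166320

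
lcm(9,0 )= 0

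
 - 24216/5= -4844+4/5 = - 4843.20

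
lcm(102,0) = 0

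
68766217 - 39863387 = 28902830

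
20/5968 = 5/1492= 0.00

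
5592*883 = 4937736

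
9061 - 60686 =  - 51625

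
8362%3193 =1976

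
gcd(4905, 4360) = 545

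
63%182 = 63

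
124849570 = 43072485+81777085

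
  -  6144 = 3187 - 9331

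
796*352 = 280192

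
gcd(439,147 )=1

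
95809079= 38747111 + 57061968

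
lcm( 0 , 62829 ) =0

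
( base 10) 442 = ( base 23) J5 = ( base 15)1e7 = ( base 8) 672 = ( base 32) DQ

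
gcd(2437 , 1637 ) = 1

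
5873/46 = 127 + 31/46 = 127.67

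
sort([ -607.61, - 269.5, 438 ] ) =[ - 607.61,-269.5, 438 ] 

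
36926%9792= 7550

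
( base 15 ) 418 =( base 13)560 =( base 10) 923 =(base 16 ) 39b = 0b1110011011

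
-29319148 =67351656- 96670804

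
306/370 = 153/185 = 0.83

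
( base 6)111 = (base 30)1D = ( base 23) 1k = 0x2b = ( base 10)43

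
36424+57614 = 94038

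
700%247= 206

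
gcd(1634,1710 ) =38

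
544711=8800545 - 8255834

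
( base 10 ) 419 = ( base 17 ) 17B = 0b110100011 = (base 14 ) 21d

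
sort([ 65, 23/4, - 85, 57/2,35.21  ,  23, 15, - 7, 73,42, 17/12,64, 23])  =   [ - 85,-7, 17/12, 23/4, 15, 23, 23, 57/2, 35.21, 42, 64, 65, 73] 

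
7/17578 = 7/17578=   0.00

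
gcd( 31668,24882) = 2262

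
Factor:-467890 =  - 2^1* 5^1 * 71^1 *659^1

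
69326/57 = 1216 + 14/57= 1216.25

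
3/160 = 3/160 = 0.02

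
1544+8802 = 10346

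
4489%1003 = 477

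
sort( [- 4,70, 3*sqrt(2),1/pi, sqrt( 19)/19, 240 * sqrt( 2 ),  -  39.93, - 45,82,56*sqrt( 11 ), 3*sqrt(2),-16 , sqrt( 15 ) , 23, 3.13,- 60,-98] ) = [ -98  ,-60, - 45,- 39.93,-16, - 4, sqrt( 19)/19, 1/pi,3.13,sqrt(15), 3*sqrt( 2), 3*sqrt( 2), 23, 70 , 82, 56*sqrt(11), 240* sqrt( 2)]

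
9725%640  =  125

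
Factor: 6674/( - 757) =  - 2^1*47^1*71^1*757^ ( - 1) 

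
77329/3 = 77329/3 = 25776.33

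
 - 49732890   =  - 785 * 63354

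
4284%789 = 339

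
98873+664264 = 763137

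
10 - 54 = - 44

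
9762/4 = 2440 + 1/2 = 2440.50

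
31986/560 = 57 + 33/280 = 57.12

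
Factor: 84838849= 53^1*1600733^1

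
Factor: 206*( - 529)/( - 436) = 2^( - 1)*23^2*103^1 *109^( - 1) = 54487/218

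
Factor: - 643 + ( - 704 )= - 1347 = - 3^1*449^1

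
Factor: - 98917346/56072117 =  - 2^1*11^1*4496243^1*56072117^( -1) 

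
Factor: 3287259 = 3^2*365251^1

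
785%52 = 5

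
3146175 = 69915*45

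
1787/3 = 1787/3 = 595.67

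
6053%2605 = 843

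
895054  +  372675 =1267729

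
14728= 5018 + 9710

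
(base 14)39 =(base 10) 51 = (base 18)2F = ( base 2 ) 110011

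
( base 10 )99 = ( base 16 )63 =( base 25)3o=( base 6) 243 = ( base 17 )5e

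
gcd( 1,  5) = 1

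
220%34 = 16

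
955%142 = 103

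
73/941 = 73/941 = 0.08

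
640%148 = 48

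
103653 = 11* 9423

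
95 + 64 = 159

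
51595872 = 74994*688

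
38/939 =38/939= 0.04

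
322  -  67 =255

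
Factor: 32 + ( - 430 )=  -  398 = - 2^1 * 199^1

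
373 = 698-325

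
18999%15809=3190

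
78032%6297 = 2468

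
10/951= 10/951  =  0.01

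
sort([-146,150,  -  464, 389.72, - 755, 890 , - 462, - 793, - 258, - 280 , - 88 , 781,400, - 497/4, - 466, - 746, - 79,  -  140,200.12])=[ - 793, - 755, - 746, - 466,  -  464 ,  -  462,  -  280,-258, - 146, - 140, - 497/4, - 88, - 79,150,200.12, 389.72, 400, 781,890]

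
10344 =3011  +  7333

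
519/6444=173/2148 = 0.08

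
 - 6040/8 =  - 755 = - 755.00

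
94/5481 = 94/5481 = 0.02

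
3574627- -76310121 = 79884748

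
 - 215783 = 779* ( - 277)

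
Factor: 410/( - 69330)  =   - 41/6933 = - 3^(-1)*41^1*2311^(-1)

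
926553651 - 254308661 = 672244990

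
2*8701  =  17402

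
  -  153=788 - 941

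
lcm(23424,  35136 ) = 70272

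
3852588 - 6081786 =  - 2229198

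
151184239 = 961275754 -810091515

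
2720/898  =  3 + 13/449 = 3.03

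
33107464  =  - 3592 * ( - 9217)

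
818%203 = 6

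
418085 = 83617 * 5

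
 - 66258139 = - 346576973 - -280318834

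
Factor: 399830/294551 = 2^1*5^1*39983^1*294551^(-1 )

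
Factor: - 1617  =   - 3^1*7^2*11^1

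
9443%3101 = 140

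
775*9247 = 7166425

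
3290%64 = 26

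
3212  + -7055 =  - 3843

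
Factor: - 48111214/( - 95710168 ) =2^( - 2 )*383^( - 1)*31237^ ( - 1)*24055607^1 = 24055607/47855084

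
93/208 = 93/208 = 0.45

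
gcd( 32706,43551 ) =9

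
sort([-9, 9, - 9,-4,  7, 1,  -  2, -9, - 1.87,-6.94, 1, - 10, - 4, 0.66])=[ - 10, - 9, - 9,- 9,-6.94, -4, - 4, -2, - 1.87,0.66, 1, 1, 7 , 9]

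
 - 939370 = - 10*93937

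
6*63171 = 379026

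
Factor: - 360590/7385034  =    -  180295/3692517 = - 3^ ( - 1)*5^1*19^( - 1 )*107^1  *  337^1 * 64781^( - 1 ) 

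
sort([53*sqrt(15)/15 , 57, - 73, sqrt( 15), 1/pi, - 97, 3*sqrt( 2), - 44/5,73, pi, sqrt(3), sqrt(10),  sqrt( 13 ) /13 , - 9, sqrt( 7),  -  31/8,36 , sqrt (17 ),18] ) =[ - 97,  -  73, - 9, - 44/5, -31/8, sqrt( 13)/13, 1/pi, sqrt (3 ),sqrt( 7 ),pi, sqrt( 10 ),sqrt( 15), sqrt( 17 ), 3*sqrt(2 ), 53*sqrt ( 15)/15,18, 36, 57,73 ]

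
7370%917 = 34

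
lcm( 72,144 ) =144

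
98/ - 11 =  - 9 + 1/11 = - 8.91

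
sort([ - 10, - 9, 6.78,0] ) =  [ - 10,  -  9,0, 6.78 ]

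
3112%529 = 467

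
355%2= 1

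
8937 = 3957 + 4980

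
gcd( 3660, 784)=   4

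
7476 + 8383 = 15859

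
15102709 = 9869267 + 5233442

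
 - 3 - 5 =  - 8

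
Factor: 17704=2^3*2213^1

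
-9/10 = -1+1/10 =-0.90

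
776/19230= 388/9615 = 0.04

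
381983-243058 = 138925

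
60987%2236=615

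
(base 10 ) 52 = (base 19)2E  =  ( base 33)1J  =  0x34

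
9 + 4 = 13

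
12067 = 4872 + 7195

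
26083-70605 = - 44522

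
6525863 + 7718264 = 14244127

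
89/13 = 6  +  11/13 = 6.85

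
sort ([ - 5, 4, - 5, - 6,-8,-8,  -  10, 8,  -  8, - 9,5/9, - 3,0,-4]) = [ - 10 , - 9 ,- 8, - 8,  -  8, - 6, - 5,-5,-4 , - 3,0,5/9,4,  8 ]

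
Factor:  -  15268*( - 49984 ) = 2^8*11^2*71^1*347^1 = 763155712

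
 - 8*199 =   -  1592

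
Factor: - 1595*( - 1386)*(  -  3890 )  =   - 8599506300 = -  2^2  *3^2 * 5^2*7^1*11^2*29^1*389^1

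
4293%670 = 273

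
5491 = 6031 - 540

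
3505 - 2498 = 1007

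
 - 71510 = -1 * 71510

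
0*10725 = 0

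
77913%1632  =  1209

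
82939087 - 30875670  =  52063417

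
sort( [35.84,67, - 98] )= [ -98, 35.84,67]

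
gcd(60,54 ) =6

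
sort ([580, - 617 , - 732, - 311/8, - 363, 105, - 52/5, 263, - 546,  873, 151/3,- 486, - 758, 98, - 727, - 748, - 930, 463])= [  -  930 , - 758, - 748 , - 732, - 727 , - 617  , - 546, - 486,-363, - 311/8,-52/5,151/3 , 98 , 105, 263, 463,580,  873 ] 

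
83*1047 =86901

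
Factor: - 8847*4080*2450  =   - 2^5 *3^3 *5^3*7^2 * 17^1 * 983^1 = - 88434612000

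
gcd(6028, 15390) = 2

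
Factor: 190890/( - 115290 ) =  - 101/61 = - 61^( - 1)*101^1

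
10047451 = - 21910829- - 31958280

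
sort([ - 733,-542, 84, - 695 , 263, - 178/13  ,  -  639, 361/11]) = [ - 733, - 695, - 639, - 542, - 178/13,  361/11,84, 263 ]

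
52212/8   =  13053/2 = 6526.50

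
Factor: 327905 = 5^1 * 65581^1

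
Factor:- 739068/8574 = -123178/1429 = - 2^1*11^2*509^1*1429^( - 1)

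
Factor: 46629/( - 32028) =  - 99/68=- 2^( - 2)*3^2 * 11^1*17^ (  -  1) 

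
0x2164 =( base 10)8548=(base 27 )bjg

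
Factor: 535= 5^1*107^1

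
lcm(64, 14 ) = 448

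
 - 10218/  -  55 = 10218/55 = 185.78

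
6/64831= 6/64831=0.00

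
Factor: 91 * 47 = 4277 = 7^1 * 13^1*47^1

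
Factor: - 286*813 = -2^1*3^1* 11^1*13^1 * 271^1 = - 232518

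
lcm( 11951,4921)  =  83657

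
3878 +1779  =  5657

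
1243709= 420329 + 823380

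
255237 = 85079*3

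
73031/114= 640 + 71/114 =640.62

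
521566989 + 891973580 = 1413540569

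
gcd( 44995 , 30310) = 5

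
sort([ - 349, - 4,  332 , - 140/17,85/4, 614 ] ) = [-349, -140/17,-4, 85/4, 332, 614]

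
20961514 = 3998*5243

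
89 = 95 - 6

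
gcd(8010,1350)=90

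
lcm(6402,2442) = 236874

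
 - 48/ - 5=9 + 3/5 = 9.60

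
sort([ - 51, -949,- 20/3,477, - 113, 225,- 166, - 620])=[ - 949, -620,-166, - 113,-51, - 20/3,225, 477]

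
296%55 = 21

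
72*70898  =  5104656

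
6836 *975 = 6665100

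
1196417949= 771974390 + 424443559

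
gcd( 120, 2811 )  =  3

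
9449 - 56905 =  - 47456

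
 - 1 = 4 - 5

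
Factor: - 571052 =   -  2^2*367^1*389^1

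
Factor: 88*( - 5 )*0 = 0 = 0^1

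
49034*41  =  2010394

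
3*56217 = 168651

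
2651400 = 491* 5400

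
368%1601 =368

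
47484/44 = 11871/11 = 1079.18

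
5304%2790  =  2514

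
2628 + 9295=11923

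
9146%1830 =1826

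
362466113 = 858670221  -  496204108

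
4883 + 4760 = 9643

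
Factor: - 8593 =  - 13^1* 661^1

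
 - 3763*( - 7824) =29441712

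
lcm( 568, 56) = 3976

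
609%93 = 51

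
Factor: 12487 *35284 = 2^2*8821^1 * 12487^1  =  440591308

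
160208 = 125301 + 34907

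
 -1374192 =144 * (-9543)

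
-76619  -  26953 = - 103572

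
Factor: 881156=2^2*43^1*47^1*109^1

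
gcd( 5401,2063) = 1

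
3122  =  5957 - 2835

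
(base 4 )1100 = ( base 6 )212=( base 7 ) 143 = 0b1010000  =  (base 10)80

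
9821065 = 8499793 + 1321272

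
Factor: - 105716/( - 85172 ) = 13^1 * 19^1*199^(  -  1 ) = 247/199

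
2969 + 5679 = 8648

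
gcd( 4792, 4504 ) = 8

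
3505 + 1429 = 4934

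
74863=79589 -4726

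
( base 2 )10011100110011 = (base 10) 10035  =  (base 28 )cmb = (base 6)114243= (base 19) 18f3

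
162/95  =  1 +67/95 = 1.71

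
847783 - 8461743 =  - 7613960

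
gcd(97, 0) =97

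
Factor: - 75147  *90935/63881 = -6833492445/63881 =- 3^1 * 5^1*13^1*37^1*127^(- 1)*503^(-1) * 677^1*1399^1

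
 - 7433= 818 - 8251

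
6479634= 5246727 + 1232907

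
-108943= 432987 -541930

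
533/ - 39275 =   -  1 + 38742/39275 = - 0.01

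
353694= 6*58949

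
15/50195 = 3/10039 = 0.00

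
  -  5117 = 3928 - 9045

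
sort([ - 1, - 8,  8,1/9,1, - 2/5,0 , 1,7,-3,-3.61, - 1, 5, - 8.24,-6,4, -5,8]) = [ - 8.24, - 8,-6,-5,-3.61, - 3, - 1,  -  1, - 2/5,  0,  1/9 , 1, 1,4,5,7 , 8,  8]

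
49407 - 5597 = 43810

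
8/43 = 8/43 = 0.19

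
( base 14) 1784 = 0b1000010001000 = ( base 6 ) 31332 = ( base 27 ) 5lk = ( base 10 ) 4232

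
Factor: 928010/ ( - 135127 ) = -2^1*  5^1 * 163^( - 1 ) * 829^( - 1) * 92801^1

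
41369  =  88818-47449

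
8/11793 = 8/11793 = 0.00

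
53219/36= 1478 + 11/36= 1478.31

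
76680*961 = 73689480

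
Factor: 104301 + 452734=557035 = 5^1*37^1* 3011^1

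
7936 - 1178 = 6758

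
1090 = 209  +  881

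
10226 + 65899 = 76125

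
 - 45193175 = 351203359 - 396396534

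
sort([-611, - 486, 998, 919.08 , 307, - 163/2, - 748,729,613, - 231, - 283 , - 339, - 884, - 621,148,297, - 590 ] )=[-884, - 748, - 621 ,-611,  -  590, - 486, - 339, - 283, - 231, - 163/2 , 148 , 297 , 307 , 613,729, 919.08, 998]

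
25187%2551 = 2228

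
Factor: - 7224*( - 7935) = 57322440 = 2^3*3^2*5^1*7^1*23^2*43^1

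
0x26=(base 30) 18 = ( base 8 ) 46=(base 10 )38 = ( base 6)102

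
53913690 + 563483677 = 617397367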